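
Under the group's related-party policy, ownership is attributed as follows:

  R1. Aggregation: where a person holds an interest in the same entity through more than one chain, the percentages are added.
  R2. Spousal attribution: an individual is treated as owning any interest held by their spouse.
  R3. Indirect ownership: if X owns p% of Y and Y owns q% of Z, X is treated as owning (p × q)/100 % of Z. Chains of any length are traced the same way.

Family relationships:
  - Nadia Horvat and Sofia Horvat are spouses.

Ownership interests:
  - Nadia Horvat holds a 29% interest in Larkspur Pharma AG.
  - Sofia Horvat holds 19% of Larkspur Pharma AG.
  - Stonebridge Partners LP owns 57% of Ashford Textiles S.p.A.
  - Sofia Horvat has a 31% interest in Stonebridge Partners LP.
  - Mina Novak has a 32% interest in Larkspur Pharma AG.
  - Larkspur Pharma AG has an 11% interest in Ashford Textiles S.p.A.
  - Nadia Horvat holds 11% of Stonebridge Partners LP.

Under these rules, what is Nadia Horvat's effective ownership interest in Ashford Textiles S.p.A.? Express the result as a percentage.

29.22%

By spousal attribution (R2), Nadia Horvat is treated as also owning Sofia Horvat's interest in Larkspur Pharma AG, giving 29% + 19% = 48%.
By spousal attribution (R2), Nadia Horvat is treated as also owning Sofia Horvat's interest in Stonebridge Partners LP, giving 11% + 31% = 42%.
Chain via Larkspur Pharma AG (R3): 48% × 11% = 5.28% of Ashford Textiles S.p.A.
Chain via Stonebridge Partners LP (R3): 42% × 57% = 23.94% of Ashford Textiles S.p.A.
Aggregating (R1): 5.28% + 23.94% = 29.22%.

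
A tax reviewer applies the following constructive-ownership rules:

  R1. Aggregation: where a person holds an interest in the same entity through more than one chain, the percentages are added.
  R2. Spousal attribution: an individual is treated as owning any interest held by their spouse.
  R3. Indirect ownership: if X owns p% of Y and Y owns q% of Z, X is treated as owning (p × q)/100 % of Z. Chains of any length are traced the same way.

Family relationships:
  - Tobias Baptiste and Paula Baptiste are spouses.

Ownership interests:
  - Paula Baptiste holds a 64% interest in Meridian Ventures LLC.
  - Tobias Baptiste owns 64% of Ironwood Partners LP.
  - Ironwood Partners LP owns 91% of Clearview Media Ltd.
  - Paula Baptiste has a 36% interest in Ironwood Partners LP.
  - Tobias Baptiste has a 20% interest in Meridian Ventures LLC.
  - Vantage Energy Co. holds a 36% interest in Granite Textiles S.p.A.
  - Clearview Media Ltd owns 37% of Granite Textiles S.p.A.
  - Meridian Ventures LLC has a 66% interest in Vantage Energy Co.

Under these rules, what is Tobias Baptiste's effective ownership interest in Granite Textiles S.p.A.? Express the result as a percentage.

53.6284%

By spousal attribution (R2), Tobias Baptiste is treated as also owning Paula Baptiste's interest in Meridian Ventures LLC, giving 20% + 64% = 84%.
By spousal attribution (R2), Tobias Baptiste is treated as also owning Paula Baptiste's interest in Ironwood Partners LP, giving 64% + 36% = 100%.
Chain via Meridian Ventures LLC → Vantage Energy Co. (R3): 84% × 66% × 36% = 19.9584% of Granite Textiles S.p.A.
Chain via Ironwood Partners LP → Clearview Media Ltd (R3): 100% × 91% × 37% = 33.67% of Granite Textiles S.p.A.
Aggregating (R1): 19.9584% + 33.67% = 53.6284%.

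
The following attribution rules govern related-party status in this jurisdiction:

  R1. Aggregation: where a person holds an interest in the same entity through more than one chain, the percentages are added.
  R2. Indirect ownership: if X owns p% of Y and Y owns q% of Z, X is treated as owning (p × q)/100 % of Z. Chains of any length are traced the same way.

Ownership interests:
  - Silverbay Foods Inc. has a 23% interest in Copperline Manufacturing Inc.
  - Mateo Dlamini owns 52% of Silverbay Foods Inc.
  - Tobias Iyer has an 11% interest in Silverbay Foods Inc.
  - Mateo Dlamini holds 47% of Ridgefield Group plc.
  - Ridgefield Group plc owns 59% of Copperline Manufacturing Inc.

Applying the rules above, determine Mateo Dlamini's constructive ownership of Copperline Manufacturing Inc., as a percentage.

Chain via Ridgefield Group plc (R2): 47% × 59% = 27.73% of Copperline Manufacturing Inc.
Chain via Silverbay Foods Inc. (R2): 52% × 23% = 11.96% of Copperline Manufacturing Inc.
Aggregating (R1): 27.73% + 11.96% = 39.69%.

39.69%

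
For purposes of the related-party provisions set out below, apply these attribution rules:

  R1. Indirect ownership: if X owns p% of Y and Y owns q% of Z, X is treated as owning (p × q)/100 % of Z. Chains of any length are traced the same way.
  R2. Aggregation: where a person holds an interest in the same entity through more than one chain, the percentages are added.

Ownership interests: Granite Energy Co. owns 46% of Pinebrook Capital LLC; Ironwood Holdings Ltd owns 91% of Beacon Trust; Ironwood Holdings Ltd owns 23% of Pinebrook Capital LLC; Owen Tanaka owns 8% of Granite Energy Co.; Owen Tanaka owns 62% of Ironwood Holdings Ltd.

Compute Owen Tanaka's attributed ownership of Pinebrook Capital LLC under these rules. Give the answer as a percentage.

17.94%

Chain via Ironwood Holdings Ltd (R1): 62% × 23% = 14.26% of Pinebrook Capital LLC.
Chain via Granite Energy Co. (R1): 8% × 46% = 3.68% of Pinebrook Capital LLC.
Aggregating (R2): 14.26% + 3.68% = 17.94%.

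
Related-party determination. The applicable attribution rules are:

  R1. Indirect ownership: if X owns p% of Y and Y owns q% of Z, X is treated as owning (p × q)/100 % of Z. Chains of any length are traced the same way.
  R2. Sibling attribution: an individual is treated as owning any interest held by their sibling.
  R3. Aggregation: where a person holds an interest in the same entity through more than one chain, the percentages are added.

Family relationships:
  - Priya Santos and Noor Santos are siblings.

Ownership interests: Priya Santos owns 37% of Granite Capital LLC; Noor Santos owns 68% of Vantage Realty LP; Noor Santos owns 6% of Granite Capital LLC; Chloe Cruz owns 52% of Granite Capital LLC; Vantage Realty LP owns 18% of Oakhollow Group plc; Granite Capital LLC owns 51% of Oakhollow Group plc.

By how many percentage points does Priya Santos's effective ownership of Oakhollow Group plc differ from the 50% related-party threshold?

15.83

By sibling attribution (R2), Priya Santos is treated as also owning Noor Santos's interest in Granite Capital LLC, giving 37% + 6% = 43%.
By sibling attribution (R2), Priya Santos is treated as owning Noor Santos's 68% interest in Vantage Realty LP.
Chain via Granite Capital LLC (R1): 43% × 51% = 21.93% of Oakhollow Group plc.
Chain via Vantage Realty LP (R1): 68% × 18% = 12.24% of Oakhollow Group plc.
Aggregating (R3): 21.93% + 12.24% = 34.17%.
34.17% falls short of the 50% threshold by 15.83 percentage points.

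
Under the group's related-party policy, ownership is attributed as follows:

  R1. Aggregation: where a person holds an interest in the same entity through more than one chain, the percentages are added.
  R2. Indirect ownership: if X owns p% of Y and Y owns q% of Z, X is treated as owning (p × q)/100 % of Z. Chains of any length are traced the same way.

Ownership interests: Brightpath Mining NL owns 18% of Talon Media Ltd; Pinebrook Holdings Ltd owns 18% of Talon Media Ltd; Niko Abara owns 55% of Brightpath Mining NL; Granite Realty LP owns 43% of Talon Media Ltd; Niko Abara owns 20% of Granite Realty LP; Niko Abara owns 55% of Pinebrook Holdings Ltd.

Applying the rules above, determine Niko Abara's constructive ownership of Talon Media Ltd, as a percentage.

Chain via Brightpath Mining NL (R2): 55% × 18% = 9.9% of Talon Media Ltd.
Chain via Pinebrook Holdings Ltd (R2): 55% × 18% = 9.9% of Talon Media Ltd.
Chain via Granite Realty LP (R2): 20% × 43% = 8.6% of Talon Media Ltd.
Aggregating (R1): 9.9% + 9.9% + 8.6% = 28.4%.

28.4%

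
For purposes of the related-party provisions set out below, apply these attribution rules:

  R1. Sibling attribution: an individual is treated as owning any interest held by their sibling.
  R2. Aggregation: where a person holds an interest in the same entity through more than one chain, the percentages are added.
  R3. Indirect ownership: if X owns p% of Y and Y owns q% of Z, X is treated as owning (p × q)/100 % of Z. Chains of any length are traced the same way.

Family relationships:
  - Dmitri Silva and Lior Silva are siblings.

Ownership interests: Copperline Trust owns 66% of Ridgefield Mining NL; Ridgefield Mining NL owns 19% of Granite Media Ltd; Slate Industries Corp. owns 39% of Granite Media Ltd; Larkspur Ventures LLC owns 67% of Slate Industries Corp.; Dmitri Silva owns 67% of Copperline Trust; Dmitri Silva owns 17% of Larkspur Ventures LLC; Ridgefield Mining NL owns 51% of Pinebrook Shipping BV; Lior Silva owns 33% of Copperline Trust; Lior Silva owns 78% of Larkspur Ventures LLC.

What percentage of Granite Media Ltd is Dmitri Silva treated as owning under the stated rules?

37.3635%

By sibling attribution (R1), Dmitri Silva is treated as also owning Lior Silva's interest in Larkspur Ventures LLC, giving 17% + 78% = 95%.
By sibling attribution (R1), Dmitri Silva is treated as also owning Lior Silva's interest in Copperline Trust, giving 67% + 33% = 100%.
Chain via Larkspur Ventures LLC → Slate Industries Corp. (R3): 95% × 67% × 39% = 24.8235% of Granite Media Ltd.
Chain via Copperline Trust → Ridgefield Mining NL (R3): 100% × 66% × 19% = 12.54% of Granite Media Ltd.
Aggregating (R2): 24.8235% + 12.54% = 37.3635%.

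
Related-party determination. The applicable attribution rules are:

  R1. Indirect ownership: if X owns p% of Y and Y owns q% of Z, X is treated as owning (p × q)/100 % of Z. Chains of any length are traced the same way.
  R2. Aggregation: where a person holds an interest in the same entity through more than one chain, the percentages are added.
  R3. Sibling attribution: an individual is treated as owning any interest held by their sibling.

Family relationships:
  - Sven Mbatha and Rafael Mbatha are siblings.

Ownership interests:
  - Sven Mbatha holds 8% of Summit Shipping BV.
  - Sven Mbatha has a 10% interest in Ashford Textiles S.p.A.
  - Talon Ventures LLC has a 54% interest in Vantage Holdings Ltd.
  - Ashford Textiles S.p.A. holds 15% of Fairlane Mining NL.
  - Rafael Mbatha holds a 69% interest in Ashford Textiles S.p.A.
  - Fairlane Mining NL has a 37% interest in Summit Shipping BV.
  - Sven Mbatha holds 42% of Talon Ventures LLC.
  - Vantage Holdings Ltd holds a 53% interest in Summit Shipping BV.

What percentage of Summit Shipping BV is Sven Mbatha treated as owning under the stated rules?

By sibling attribution (R3), Sven Mbatha is treated as also owning Rafael Mbatha's interest in Ashford Textiles S.p.A, giving 10% + 69% = 79%.
Chain via Ashford Textiles S.p.A. → Fairlane Mining NL (R1): 79% × 15% × 37% = 4.3845% of Summit Shipping BV.
Chain via Talon Ventures LLC → Vantage Holdings Ltd (R1): 42% × 54% × 53% = 12.0204% of Summit Shipping BV.
Direct interest in Summit Shipping BV: 8%.
Aggregating (R2): 4.3845% + 12.0204% + 8% = 24.4049%.

24.4049%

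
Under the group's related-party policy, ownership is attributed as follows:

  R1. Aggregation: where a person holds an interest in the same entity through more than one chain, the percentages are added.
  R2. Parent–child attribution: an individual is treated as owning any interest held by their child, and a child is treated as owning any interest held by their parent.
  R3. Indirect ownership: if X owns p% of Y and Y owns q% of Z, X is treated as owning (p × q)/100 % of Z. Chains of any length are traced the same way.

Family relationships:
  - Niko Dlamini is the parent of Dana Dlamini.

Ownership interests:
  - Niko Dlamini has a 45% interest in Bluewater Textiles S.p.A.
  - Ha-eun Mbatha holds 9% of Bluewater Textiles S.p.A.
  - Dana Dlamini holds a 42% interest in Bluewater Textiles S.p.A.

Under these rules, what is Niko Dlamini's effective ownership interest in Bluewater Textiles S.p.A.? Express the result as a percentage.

By parent–child attribution (R2), Niko Dlamini is treated as also owning Dana Dlamini's interest in Bluewater Textiles S.p.A, giving 45% + 42% = 87%.
Direct interest in Bluewater Textiles S.p.A: 87%.

87%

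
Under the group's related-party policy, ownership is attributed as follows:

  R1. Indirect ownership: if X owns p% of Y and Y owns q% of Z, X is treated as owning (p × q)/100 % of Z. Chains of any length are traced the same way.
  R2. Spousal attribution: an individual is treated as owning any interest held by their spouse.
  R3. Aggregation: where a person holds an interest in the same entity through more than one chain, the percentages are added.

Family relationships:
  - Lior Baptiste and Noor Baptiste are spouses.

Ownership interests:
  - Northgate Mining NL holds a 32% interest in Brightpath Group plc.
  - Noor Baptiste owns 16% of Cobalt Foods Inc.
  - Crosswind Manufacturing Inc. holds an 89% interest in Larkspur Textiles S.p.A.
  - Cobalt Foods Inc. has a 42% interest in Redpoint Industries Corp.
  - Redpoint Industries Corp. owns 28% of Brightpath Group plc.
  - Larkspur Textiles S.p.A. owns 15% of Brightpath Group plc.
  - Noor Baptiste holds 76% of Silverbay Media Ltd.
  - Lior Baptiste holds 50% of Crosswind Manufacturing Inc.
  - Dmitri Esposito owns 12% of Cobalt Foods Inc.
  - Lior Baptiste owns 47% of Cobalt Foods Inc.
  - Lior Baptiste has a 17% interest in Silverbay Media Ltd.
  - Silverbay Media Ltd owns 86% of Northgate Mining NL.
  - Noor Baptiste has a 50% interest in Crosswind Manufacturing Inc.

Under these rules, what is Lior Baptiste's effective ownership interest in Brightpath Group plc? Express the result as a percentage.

46.3524%

By spousal attribution (R2), Lior Baptiste is treated as also owning Noor Baptiste's interest in Silverbay Media Ltd, giving 17% + 76% = 93%.
By spousal attribution (R2), Lior Baptiste is treated as also owning Noor Baptiste's interest in Cobalt Foods Inc, giving 47% + 16% = 63%.
By spousal attribution (R2), Lior Baptiste is treated as also owning Noor Baptiste's interest in Crosswind Manufacturing Inc, giving 50% + 50% = 100%.
Chain via Silverbay Media Ltd → Northgate Mining NL (R1): 93% × 86% × 32% = 25.5936% of Brightpath Group plc.
Chain via Cobalt Foods Inc. → Redpoint Industries Corp. (R1): 63% × 42% × 28% = 7.4088% of Brightpath Group plc.
Chain via Crosswind Manufacturing Inc. → Larkspur Textiles S.p.A. (R1): 100% × 89% × 15% = 13.35% of Brightpath Group plc.
Aggregating (R3): 25.5936% + 7.4088% + 13.35% = 46.3524%.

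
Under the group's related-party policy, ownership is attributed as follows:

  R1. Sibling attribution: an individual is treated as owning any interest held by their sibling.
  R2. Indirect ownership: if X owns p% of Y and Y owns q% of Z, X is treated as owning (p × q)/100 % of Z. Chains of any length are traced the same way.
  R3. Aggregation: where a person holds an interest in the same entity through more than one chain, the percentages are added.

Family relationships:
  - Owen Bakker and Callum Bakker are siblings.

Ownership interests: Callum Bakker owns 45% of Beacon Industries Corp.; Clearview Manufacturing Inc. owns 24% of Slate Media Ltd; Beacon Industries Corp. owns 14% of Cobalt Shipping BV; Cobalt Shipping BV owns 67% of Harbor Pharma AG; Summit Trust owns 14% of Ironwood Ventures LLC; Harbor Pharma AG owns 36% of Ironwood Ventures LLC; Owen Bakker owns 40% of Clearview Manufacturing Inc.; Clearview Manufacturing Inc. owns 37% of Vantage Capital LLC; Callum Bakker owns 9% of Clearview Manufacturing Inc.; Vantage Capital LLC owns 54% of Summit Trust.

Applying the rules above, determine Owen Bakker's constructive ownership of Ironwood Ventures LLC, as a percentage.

By sibling attribution (R1), Owen Bakker is treated as also owning Callum Bakker's interest in Clearview Manufacturing Inc, giving 40% + 9% = 49%.
By sibling attribution (R1), Owen Bakker is treated as owning Callum Bakker's 45% interest in Beacon Industries Corp.
Chain via Clearview Manufacturing Inc. → Vantage Capital LLC → Summit Trust (R2): 49% × 37% × 54% × 14% = 1.370628% of Ironwood Ventures LLC.
Chain via Beacon Industries Corp. → Cobalt Shipping BV → Harbor Pharma AG (R2): 45% × 14% × 67% × 36% = 1.51956% of Ironwood Ventures LLC.
Aggregating (R3): 1.370628% + 1.51956% = 2.890188%.

2.890188%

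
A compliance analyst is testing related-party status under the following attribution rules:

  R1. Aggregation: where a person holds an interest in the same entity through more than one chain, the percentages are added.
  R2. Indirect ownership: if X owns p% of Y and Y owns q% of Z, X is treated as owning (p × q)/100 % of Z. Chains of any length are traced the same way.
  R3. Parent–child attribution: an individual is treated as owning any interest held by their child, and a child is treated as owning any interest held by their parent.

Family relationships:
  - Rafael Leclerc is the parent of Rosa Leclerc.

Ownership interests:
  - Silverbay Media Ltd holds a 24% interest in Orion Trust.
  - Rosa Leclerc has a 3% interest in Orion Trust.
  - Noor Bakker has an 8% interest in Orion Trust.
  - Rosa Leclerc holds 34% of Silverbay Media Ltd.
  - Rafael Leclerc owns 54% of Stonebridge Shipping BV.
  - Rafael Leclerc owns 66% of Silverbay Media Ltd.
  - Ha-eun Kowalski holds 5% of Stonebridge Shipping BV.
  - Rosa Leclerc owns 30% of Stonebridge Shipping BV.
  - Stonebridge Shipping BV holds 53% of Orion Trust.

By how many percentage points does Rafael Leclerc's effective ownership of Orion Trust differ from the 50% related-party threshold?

By parent–child attribution (R3), Rafael Leclerc is treated as also owning Rosa Leclerc's interest in Silverbay Media Ltd, giving 66% + 34% = 100%.
By parent–child attribution (R3), Rafael Leclerc is treated as also owning Rosa Leclerc's interest in Stonebridge Shipping BV, giving 54% + 30% = 84%.
By parent–child attribution (R3), Rafael Leclerc is treated as owning Rosa Leclerc's 3% interest in Orion Trust.
Chain via Silverbay Media Ltd (R2): 100% × 24% = 24% of Orion Trust.
Chain via Stonebridge Shipping BV (R2): 84% × 53% = 44.52% of Orion Trust.
Direct interest in Orion Trust: 3%.
Aggregating (R1): 24% + 44.52% + 3% = 71.52%.
71.52% exceeds the 50% threshold by 21.52 percentage points.

21.52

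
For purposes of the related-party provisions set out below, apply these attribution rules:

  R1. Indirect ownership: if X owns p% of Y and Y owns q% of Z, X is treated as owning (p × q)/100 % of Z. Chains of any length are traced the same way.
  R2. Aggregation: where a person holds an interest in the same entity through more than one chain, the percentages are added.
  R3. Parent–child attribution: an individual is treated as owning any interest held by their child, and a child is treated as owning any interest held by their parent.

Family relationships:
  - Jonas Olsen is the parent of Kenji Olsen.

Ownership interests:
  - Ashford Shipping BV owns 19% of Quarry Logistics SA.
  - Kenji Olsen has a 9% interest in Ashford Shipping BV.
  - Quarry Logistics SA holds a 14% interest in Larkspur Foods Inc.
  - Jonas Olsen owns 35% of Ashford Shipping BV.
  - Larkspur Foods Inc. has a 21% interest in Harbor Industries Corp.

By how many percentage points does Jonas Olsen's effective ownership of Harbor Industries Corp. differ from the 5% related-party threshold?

4.754216

By parent–child attribution (R3), Jonas Olsen is treated as also owning Kenji Olsen's interest in Ashford Shipping BV, giving 35% + 9% = 44%.
Chain via Ashford Shipping BV → Quarry Logistics SA → Larkspur Foods Inc. (R1): 44% × 19% × 14% × 21% = 0.245784% of Harbor Industries Corp.
0.245784% falls short of the 5% threshold by 4.754216 percentage points.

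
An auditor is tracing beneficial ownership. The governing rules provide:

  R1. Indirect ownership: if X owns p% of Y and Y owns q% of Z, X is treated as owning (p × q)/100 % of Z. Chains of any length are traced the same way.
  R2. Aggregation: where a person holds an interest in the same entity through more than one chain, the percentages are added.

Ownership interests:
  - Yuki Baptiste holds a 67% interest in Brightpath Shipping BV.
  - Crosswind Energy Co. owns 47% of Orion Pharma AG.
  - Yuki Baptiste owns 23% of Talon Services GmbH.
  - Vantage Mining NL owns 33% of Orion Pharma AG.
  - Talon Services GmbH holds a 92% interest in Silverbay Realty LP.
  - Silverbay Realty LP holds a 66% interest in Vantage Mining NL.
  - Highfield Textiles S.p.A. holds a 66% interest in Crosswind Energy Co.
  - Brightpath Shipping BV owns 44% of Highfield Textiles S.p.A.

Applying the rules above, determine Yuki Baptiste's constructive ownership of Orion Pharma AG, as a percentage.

13.753344%

Chain via Brightpath Shipping BV → Highfield Textiles S.p.A. → Crosswind Energy Co. (R1): 67% × 44% × 66% × 47% = 9.144696% of Orion Pharma AG.
Chain via Talon Services GmbH → Silverbay Realty LP → Vantage Mining NL (R1): 23% × 92% × 66% × 33% = 4.608648% of Orion Pharma AG.
Aggregating (R2): 9.144696% + 4.608648% = 13.753344%.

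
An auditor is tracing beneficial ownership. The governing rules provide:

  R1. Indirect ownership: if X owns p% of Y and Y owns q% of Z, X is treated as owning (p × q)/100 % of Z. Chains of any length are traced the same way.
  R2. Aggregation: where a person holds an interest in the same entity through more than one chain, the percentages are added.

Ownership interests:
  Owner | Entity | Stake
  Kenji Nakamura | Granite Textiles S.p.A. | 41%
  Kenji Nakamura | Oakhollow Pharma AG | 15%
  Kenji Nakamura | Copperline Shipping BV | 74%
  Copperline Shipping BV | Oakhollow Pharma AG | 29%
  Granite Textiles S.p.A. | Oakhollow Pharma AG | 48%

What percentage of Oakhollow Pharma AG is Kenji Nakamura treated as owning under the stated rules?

Chain via Copperline Shipping BV (R1): 74% × 29% = 21.46% of Oakhollow Pharma AG.
Chain via Granite Textiles S.p.A. (R1): 41% × 48% = 19.68% of Oakhollow Pharma AG.
Direct interest in Oakhollow Pharma AG: 15%.
Aggregating (R2): 21.46% + 19.68% + 15% = 56.14%.

56.14%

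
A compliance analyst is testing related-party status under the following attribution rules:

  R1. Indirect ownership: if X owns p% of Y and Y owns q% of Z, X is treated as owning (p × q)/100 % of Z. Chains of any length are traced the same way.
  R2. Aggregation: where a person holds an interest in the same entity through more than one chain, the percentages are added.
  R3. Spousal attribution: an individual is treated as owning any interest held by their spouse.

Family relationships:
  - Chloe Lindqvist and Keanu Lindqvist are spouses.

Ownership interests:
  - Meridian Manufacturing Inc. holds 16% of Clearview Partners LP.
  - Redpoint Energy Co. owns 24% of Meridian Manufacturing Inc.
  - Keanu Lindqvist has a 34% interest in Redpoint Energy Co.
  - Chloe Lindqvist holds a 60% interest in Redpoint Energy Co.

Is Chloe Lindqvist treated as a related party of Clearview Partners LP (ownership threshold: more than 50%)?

No

By spousal attribution (R3), Chloe Lindqvist is treated as also owning Keanu Lindqvist's interest in Redpoint Energy Co, giving 60% + 34% = 94%.
Chain via Redpoint Energy Co. → Meridian Manufacturing Inc. (R1): 94% × 24% × 16% = 3.6096% of Clearview Partners LP.
3.6096% does not exceed the 50% threshold, so Chloe is not a related party to Clearview Partners LP.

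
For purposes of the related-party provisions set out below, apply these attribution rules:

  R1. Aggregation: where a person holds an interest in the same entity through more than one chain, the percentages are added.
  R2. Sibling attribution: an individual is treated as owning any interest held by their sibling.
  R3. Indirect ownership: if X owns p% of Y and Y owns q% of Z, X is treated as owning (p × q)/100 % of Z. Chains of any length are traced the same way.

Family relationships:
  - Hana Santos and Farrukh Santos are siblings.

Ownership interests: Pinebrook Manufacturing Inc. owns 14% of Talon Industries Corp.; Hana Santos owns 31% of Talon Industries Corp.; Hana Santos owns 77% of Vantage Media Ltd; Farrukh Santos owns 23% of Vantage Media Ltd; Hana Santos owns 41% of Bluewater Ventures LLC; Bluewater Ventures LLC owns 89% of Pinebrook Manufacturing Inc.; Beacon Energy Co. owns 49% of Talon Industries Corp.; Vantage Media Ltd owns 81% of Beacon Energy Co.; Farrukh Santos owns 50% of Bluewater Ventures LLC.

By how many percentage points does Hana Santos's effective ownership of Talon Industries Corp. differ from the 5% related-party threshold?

77.0286

By sibling attribution (R2), Hana Santos is treated as also owning Farrukh Santos's interest in Vantage Media Ltd, giving 77% + 23% = 100%.
By sibling attribution (R2), Hana Santos is treated as also owning Farrukh Santos's interest in Bluewater Ventures LLC, giving 41% + 50% = 91%.
Chain via Vantage Media Ltd → Beacon Energy Co. (R3): 100% × 81% × 49% = 39.69% of Talon Industries Corp.
Chain via Bluewater Ventures LLC → Pinebrook Manufacturing Inc. (R3): 91% × 89% × 14% = 11.3386% of Talon Industries Corp.
Direct interest in Talon Industries Corp: 31%.
Aggregating (R1): 39.69% + 11.3386% + 31% = 82.0286%.
82.0286% exceeds the 5% threshold by 77.0286 percentage points.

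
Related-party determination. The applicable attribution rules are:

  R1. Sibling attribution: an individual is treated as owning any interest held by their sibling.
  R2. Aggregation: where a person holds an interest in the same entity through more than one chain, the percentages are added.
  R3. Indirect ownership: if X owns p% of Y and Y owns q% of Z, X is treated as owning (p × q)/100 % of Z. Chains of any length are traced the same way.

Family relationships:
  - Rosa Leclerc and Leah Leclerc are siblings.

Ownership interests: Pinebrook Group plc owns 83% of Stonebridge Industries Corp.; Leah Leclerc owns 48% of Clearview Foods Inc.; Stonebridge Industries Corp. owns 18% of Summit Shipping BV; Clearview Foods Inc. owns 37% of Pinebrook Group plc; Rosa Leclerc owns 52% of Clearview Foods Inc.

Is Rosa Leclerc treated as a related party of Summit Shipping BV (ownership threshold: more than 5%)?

By sibling attribution (R1), Rosa Leclerc is treated as also owning Leah Leclerc's interest in Clearview Foods Inc, giving 52% + 48% = 100%.
Chain via Clearview Foods Inc. → Pinebrook Group plc → Stonebridge Industries Corp. (R3): 100% × 37% × 83% × 18% = 5.5278% of Summit Shipping BV.
5.5278% exceeds the 5% threshold, so Rosa is a related party to Summit Shipping BV.

Yes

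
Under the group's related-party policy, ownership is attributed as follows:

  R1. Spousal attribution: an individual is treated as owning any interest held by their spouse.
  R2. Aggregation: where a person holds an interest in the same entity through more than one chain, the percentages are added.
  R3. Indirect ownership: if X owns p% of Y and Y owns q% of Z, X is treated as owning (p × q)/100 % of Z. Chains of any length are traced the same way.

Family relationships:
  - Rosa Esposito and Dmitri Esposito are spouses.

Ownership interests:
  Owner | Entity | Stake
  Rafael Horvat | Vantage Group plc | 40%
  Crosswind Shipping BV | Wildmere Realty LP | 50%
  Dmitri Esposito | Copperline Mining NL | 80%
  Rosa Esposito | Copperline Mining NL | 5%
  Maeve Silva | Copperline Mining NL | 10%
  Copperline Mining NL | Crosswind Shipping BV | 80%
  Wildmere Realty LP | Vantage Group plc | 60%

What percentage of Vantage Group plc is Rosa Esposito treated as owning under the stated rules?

By spousal attribution (R1), Rosa Esposito is treated as also owning Dmitri Esposito's interest in Copperline Mining NL, giving 5% + 80% = 85%.
Chain via Copperline Mining NL → Crosswind Shipping BV → Wildmere Realty LP (R3): 85% × 80% × 50% × 60% = 20.4% of Vantage Group plc.

20.4%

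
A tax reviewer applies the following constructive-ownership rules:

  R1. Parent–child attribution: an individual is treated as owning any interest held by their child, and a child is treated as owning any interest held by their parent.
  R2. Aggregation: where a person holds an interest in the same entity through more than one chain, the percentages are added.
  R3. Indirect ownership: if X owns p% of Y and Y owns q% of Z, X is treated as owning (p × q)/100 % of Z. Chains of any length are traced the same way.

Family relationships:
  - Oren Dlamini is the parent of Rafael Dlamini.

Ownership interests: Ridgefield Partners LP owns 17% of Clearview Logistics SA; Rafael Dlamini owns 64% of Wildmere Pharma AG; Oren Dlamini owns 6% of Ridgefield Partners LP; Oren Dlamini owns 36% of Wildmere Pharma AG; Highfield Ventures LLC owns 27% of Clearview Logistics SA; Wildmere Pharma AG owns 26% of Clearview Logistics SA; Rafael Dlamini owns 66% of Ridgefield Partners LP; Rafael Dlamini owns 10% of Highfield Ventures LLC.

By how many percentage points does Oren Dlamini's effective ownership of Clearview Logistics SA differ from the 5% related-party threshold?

By parent–child attribution (R1), Oren Dlamini is treated as also owning Rafael Dlamini's interest in Wildmere Pharma AG, giving 36% + 64% = 100%.
By parent–child attribution (R1), Oren Dlamini is treated as also owning Rafael Dlamini's interest in Ridgefield Partners LP, giving 6% + 66% = 72%.
By parent–child attribution (R1), Oren Dlamini is treated as owning Rafael Dlamini's 10% interest in Highfield Ventures LLC.
Chain via Wildmere Pharma AG (R3): 100% × 26% = 26% of Clearview Logistics SA.
Chain via Ridgefield Partners LP (R3): 72% × 17% = 12.24% of Clearview Logistics SA.
Chain via Highfield Ventures LLC (R3): 10% × 27% = 2.7% of Clearview Logistics SA.
Aggregating (R2): 26% + 12.24% + 2.7% = 40.94%.
40.94% exceeds the 5% threshold by 35.94 percentage points.

35.94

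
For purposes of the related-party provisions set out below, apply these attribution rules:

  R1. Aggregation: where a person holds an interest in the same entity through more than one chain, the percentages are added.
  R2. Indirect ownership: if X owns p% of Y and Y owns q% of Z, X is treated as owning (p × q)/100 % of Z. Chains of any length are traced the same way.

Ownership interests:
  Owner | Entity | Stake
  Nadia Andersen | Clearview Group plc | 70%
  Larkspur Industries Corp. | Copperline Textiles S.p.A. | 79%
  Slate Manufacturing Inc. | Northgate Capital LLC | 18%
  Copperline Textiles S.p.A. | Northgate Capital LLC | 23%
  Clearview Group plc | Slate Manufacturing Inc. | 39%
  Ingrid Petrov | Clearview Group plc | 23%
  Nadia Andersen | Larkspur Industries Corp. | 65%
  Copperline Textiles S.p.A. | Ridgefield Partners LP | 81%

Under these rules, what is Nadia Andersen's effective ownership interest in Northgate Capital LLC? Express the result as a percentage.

16.7245%

Chain via Larkspur Industries Corp. → Copperline Textiles S.p.A. (R2): 65% × 79% × 23% = 11.8105% of Northgate Capital LLC.
Chain via Clearview Group plc → Slate Manufacturing Inc. (R2): 70% × 39% × 18% = 4.914% of Northgate Capital LLC.
Aggregating (R1): 11.8105% + 4.914% = 16.7245%.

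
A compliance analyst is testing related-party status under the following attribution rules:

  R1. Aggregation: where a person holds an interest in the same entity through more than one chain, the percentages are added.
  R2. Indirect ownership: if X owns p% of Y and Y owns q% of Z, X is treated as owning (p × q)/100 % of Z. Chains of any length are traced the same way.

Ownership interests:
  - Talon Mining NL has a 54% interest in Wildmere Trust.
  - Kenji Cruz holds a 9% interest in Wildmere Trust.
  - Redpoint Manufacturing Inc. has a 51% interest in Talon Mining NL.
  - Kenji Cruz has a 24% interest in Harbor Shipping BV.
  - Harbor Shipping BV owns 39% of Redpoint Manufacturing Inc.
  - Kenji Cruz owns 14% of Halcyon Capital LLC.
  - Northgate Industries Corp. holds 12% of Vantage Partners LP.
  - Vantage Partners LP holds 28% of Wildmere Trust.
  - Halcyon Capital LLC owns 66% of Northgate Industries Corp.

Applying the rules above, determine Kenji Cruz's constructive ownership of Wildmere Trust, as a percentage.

11.888208%

Chain via Halcyon Capital LLC → Northgate Industries Corp. → Vantage Partners LP (R2): 14% × 66% × 12% × 28% = 0.310464% of Wildmere Trust.
Chain via Harbor Shipping BV → Redpoint Manufacturing Inc. → Talon Mining NL (R2): 24% × 39% × 51% × 54% = 2.577744% of Wildmere Trust.
Direct interest in Wildmere Trust: 9%.
Aggregating (R1): 0.310464% + 2.577744% + 9% = 11.888208%.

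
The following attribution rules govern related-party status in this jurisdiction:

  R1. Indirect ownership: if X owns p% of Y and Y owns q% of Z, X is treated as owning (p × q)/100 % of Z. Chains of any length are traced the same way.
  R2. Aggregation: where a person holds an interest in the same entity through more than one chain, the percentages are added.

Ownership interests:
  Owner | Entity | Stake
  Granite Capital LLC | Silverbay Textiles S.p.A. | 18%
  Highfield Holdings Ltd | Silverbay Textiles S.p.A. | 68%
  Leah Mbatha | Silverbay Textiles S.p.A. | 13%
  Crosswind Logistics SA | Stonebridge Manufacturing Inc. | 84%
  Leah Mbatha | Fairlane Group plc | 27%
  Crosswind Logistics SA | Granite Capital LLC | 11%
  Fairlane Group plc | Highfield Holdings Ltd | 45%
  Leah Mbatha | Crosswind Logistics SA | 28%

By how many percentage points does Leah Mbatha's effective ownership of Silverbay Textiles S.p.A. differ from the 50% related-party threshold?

28.1836

Chain via Crosswind Logistics SA → Granite Capital LLC (R1): 28% × 11% × 18% = 0.5544% of Silverbay Textiles S.p.A.
Chain via Fairlane Group plc → Highfield Holdings Ltd (R1): 27% × 45% × 68% = 8.262% of Silverbay Textiles S.p.A.
Direct interest in Silverbay Textiles S.p.A: 13%.
Aggregating (R2): 0.5544% + 8.262% + 13% = 21.8164%.
21.8164% falls short of the 50% threshold by 28.1836 percentage points.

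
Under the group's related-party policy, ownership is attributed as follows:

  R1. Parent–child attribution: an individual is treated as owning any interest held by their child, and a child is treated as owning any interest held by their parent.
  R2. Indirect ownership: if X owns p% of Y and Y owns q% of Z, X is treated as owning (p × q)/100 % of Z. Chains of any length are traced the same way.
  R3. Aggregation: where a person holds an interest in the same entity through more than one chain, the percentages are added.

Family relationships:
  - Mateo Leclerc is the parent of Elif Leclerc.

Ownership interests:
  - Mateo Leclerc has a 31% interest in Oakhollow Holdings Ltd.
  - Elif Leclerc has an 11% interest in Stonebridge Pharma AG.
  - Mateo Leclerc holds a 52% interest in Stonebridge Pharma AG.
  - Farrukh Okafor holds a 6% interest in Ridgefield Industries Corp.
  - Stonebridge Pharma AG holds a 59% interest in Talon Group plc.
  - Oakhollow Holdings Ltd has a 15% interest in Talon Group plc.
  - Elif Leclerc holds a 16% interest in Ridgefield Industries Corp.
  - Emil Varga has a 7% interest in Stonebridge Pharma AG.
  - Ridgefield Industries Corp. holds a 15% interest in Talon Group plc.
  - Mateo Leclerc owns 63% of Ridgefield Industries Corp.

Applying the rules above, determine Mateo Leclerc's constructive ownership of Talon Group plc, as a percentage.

By parent–child attribution (R1), Mateo Leclerc is treated as also owning Elif Leclerc's interest in Stonebridge Pharma AG, giving 52% + 11% = 63%.
By parent–child attribution (R1), Mateo Leclerc is treated as also owning Elif Leclerc's interest in Ridgefield Industries Corp, giving 63% + 16% = 79%.
Chain via Stonebridge Pharma AG (R2): 63% × 59% = 37.17% of Talon Group plc.
Chain via Oakhollow Holdings Ltd (R2): 31% × 15% = 4.65% of Talon Group plc.
Chain via Ridgefield Industries Corp. (R2): 79% × 15% = 11.85% of Talon Group plc.
Aggregating (R3): 37.17% + 4.65% + 11.85% = 53.67%.

53.67%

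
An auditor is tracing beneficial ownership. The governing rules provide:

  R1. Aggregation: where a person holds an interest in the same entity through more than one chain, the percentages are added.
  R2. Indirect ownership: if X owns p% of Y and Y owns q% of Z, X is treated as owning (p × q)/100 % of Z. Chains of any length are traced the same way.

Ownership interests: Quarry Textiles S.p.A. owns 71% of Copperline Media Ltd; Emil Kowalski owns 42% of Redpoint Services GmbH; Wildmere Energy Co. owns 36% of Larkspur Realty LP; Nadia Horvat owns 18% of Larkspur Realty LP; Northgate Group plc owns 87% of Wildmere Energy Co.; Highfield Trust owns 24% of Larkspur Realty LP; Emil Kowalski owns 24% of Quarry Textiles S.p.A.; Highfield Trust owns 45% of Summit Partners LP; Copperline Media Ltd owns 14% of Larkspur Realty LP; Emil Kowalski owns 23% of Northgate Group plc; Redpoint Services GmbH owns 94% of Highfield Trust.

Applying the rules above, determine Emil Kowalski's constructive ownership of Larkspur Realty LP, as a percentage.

19.0644%

Chain via Northgate Group plc → Wildmere Energy Co. (R2): 23% × 87% × 36% = 7.2036% of Larkspur Realty LP.
Chain via Redpoint Services GmbH → Highfield Trust (R2): 42% × 94% × 24% = 9.4752% of Larkspur Realty LP.
Chain via Quarry Textiles S.p.A. → Copperline Media Ltd (R2): 24% × 71% × 14% = 2.3856% of Larkspur Realty LP.
Aggregating (R1): 7.2036% + 9.4752% + 2.3856% = 19.0644%.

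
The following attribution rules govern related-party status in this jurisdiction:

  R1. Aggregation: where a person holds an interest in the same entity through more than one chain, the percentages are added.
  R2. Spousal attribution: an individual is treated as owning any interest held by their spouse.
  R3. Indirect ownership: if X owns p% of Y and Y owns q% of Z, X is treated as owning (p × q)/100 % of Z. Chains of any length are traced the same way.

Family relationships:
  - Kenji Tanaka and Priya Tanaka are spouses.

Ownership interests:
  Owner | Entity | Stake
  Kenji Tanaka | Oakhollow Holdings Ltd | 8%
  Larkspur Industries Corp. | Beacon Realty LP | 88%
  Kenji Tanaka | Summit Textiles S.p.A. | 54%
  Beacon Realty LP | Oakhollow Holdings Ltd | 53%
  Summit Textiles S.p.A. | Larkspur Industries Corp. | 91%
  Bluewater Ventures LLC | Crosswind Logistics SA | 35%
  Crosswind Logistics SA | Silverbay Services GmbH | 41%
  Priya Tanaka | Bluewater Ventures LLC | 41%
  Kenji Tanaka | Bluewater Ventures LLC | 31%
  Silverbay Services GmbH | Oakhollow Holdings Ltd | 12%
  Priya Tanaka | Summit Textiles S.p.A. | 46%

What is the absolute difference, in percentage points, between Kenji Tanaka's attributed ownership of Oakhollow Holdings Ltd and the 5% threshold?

46.68224

By spousal attribution (R2), Kenji Tanaka is treated as also owning Priya Tanaka's interest in Summit Textiles S.p.A, giving 54% + 46% = 100%.
By spousal attribution (R2), Kenji Tanaka is treated as also owning Priya Tanaka's interest in Bluewater Ventures LLC, giving 31% + 41% = 72%.
Chain via Summit Textiles S.p.A. → Larkspur Industries Corp. → Beacon Realty LP (R3): 100% × 91% × 88% × 53% = 42.4424% of Oakhollow Holdings Ltd.
Chain via Bluewater Ventures LLC → Crosswind Logistics SA → Silverbay Services GmbH (R3): 72% × 35% × 41% × 12% = 1.23984% of Oakhollow Holdings Ltd.
Direct interest in Oakhollow Holdings Ltd: 8%.
Aggregating (R1): 42.4424% + 1.23984% + 8% = 51.68224%.
51.68224% exceeds the 5% threshold by 46.68224 percentage points.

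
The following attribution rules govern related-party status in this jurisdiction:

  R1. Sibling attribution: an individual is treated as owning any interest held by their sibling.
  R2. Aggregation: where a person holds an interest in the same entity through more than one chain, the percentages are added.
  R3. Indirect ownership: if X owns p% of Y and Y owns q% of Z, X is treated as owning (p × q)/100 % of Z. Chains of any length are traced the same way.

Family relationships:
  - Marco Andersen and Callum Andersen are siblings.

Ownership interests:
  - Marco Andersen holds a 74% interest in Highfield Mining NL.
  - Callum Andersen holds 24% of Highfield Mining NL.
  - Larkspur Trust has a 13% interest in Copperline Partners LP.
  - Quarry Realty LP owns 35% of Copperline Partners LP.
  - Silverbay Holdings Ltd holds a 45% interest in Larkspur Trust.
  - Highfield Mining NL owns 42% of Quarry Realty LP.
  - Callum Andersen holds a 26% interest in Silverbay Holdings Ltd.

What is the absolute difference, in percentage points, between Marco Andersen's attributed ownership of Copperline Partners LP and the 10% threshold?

5.927

By sibling attribution (R1), Marco Andersen is treated as also owning Callum Andersen's interest in Highfield Mining NL, giving 74% + 24% = 98%.
By sibling attribution (R1), Marco Andersen is treated as owning Callum Andersen's 26% interest in Silverbay Holdings Ltd.
Chain via Highfield Mining NL → Quarry Realty LP (R3): 98% × 42% × 35% = 14.406% of Copperline Partners LP.
Chain via Silverbay Holdings Ltd → Larkspur Trust (R3): 26% × 45% × 13% = 1.521% of Copperline Partners LP.
Aggregating (R2): 14.406% + 1.521% = 15.927%.
15.927% exceeds the 10% threshold by 5.927 percentage points.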